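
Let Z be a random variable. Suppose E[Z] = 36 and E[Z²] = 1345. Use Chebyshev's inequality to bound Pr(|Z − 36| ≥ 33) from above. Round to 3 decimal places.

0.045

Var(Z) = E[Z²] − (E[Z])² = 1345 − 1296 = 49.
Chebyshev's inequality: Pr(|Z − μ| ≥ t) ≤ Var(Z)/t² = 49/1089 = 0.0450.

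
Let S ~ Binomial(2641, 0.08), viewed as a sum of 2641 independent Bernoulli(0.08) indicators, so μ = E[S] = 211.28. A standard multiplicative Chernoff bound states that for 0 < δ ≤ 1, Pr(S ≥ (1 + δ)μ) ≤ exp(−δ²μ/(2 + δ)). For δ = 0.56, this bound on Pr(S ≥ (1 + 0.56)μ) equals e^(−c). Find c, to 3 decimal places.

c = δ²μ/(2 + δ) = 0.56²·211.28/(2 + 0.56) = 25.8818.

25.882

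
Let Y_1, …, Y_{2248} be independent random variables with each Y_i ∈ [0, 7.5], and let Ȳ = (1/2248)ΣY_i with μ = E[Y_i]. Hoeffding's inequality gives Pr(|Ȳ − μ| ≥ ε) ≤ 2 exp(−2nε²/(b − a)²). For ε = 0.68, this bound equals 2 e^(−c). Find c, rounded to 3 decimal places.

c = 2nε²/(b − a)² = 2·2248·0.68² / 7.5² = 36.9591.

36.959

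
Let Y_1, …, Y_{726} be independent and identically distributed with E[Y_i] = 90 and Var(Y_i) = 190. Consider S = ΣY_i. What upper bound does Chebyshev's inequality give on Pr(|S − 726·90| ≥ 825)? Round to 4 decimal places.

0.2027

Var(S) = n·Var(Y_i) = 726·190 = 137940.
Chebyshev: Pr(|S − 726·90| ≥ 825) ≤ Var(S)/825² = 137940/680625 = 0.2027.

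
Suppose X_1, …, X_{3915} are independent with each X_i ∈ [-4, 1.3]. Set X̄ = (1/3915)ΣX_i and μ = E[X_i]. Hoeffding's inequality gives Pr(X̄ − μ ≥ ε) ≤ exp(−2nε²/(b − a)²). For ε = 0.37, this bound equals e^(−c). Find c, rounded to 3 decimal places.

38.160

c = 2nε²/(b − a)² = 2·3915·0.37² / 5.3² = 38.1604.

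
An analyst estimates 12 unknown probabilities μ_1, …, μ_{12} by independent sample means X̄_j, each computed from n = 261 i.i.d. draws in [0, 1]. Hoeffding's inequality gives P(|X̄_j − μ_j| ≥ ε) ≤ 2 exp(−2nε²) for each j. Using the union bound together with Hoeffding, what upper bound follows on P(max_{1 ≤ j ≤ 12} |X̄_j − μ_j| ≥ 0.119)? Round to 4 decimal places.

0.0148

Per-experiment Hoeffding bound: 2·exp(−2·261·0.119²) = 2·exp(−7.39204) = 0.0012323.
Union bound over 12 events: 12·0.0012323 = 0.01479.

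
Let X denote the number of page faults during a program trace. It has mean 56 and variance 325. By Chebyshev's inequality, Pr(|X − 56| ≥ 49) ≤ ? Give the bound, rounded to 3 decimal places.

Chebyshev: Pr(|X − μ| ≥ t) ≤ Var(X)/t².
Bound = 325 / 2401 = 0.1354.

0.135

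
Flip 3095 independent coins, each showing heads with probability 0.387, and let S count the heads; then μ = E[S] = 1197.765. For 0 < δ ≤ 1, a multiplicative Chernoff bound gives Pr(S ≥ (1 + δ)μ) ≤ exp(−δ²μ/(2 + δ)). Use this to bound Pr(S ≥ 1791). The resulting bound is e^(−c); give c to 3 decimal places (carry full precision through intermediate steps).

117.750

Write 1791 = (1 + δ)μ, so δ = 1791/1197.765 − 1 = 0.495285…
Then the exponent is δ²μ/(2 + δ) = (1791 − μ)² / (μ·(2 + δ)) = 117.750230.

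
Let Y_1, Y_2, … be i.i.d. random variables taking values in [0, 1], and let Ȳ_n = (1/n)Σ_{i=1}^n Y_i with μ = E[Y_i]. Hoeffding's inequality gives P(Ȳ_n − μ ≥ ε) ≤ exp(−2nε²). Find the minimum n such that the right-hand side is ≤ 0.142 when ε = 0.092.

Require exp(−2nε²) ≤ 0.142, i.e. 2nε² ≥ ln(1/0.142) = 1.951928.
So n ≥ 1.951928 / (2·0.092²) = 115.308.
The smallest integer n is 116.

116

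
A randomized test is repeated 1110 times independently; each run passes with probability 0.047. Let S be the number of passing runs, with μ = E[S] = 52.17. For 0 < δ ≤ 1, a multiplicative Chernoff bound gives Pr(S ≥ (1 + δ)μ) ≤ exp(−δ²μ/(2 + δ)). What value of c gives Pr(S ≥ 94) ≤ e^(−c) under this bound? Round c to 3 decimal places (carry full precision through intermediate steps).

11.971

Write 94 = (1 + δ)μ, so δ = 94/52.17 − 1 = 0.8018018…
Then the exponent is δ²μ/(2 + δ) = (94 − μ)² / (μ·(2 + δ)) = 11.970643.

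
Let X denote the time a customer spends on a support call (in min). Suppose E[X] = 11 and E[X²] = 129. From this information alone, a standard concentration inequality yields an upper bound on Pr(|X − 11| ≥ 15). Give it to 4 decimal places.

The first two moments determine the variance, so Chebyshev's inequality is the sharpest standard bound available.
Var(X) = E[X²] − (E[X])² = 129 − 121 = 8.
Chebyshev's inequality: Pr(|X − μ| ≥ t) ≤ Var(X)/t² = 8/225 = 0.0356.

0.0356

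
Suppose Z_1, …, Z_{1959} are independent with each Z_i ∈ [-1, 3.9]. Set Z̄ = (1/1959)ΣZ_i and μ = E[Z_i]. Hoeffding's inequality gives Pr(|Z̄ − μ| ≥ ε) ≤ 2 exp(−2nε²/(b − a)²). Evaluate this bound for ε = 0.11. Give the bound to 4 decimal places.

0.2777

Exponent: 2nε²/(b − a)² = 2·1959·0.11² / 4.9² = 1.97450.
Bound = 2·exp(−1.97450) = 0.27766.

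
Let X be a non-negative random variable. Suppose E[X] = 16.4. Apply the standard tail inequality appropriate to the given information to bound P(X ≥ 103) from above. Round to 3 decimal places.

Only the mean of a non-negative variable is known, so Markov's inequality is the applicable tail bound.
Markov's inequality: for a non-negative random variable, P(X ≥ a) ≤ E[X]/a.
Here E[X] = 16.4 and a = 103, so the bound is 16.4/103 = 0.1592.

0.159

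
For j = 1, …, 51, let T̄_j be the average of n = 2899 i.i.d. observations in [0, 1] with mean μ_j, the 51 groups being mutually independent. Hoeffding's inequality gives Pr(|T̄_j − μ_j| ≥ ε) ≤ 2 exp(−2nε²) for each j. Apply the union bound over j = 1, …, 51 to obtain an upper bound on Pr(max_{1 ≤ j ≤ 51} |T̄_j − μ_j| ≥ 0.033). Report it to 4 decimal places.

Per-experiment Hoeffding bound: 2·exp(−2·2899·0.033²) = 2·exp(−6.31402) = 0.0036215.
Union bound over 51 events: 51·0.0036215 = 0.18470.

0.1847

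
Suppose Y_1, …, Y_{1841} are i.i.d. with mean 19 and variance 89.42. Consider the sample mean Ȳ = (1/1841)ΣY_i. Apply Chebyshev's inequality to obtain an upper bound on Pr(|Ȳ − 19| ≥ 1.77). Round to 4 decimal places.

0.0155

Var(Ȳ) = Var(Y_i)/n = 89.42/1841 = 0.048571.
Chebyshev: Pr(|Ȳ − 19| ≥ 1.77) ≤ Var(Ȳ)/(1.77)² = 89.42/(1841·1.77²) = 0.0155.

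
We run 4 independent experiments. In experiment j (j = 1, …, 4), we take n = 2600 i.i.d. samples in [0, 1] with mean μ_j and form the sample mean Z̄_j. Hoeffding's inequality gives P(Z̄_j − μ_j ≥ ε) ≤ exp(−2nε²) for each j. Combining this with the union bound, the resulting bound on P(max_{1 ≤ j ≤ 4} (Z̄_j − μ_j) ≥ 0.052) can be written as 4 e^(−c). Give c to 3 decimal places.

Union bound over the 4 events: P(max_{1 ≤ j ≤ 4} (Z̄_j − μ_j) ≥ 0.052) ≤ 4·exp(−2nε²) = 4 exp(−2·2600·0.052²).
So c = 2·2600·0.052² = 14.0608.

14.061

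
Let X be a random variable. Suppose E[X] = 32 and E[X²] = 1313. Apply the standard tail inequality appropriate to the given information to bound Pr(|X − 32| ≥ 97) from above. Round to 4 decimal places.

The first two moments determine the variance, so Chebyshev's inequality is the sharpest standard bound available.
Var(X) = E[X²] − (E[X])² = 1313 − 1024 = 289.
Chebyshev's inequality: Pr(|X − μ| ≥ t) ≤ Var(X)/t² = 289/9409 = 0.0307.

0.0307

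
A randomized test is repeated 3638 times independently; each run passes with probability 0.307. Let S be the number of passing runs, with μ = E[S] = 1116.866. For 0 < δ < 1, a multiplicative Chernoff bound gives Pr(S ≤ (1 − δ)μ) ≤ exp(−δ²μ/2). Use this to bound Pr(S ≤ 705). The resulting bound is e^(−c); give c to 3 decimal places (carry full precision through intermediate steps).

Write 705 = (1 − δ)μ, so δ = 1 − 705/1116.866 = 0.3687694…
Then the exponent is δ²μ/2 = (μ − 705)²/(2μ) = 75.941788.

75.942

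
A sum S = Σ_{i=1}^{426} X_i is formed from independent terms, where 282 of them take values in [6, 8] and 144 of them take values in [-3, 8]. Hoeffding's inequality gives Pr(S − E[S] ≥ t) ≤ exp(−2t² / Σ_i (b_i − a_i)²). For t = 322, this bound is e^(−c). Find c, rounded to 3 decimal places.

11.178

Σ(b_i − a_i)² = 282·2² + 144·11² = 18552.
c = 2t² / 18552 = 2·322² / 18552 = 11.1777.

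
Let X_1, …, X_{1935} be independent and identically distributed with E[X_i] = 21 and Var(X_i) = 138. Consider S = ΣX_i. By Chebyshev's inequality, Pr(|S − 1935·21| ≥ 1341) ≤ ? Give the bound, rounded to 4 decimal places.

Var(S) = n·Var(X_i) = 1935·138 = 267030.
Chebyshev: Pr(|S − 1935·21| ≥ 1341) ≤ Var(S)/1341² = 267030/1798281 = 0.1485.

0.1485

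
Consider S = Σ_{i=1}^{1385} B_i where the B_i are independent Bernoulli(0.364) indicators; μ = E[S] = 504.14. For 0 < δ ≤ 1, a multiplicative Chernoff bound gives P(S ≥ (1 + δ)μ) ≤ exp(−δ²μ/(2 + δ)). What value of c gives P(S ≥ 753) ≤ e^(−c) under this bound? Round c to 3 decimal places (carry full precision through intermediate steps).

Write 753 = (1 + δ)μ, so δ = 753/504.14 − 1 = 0.4936327…
Then the exponent is δ²μ/(2 + δ) = (753 − μ)² / (μ·(2 + δ)) = 49.263646.

49.264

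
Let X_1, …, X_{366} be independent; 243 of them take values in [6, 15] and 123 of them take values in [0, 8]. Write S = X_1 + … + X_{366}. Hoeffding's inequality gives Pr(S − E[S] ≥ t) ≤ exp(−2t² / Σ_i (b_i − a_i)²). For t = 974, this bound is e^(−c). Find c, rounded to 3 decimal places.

Σ(b_i − a_i)² = 243·9² + 123·8² = 27555.
c = 2t² / 27555 = 2·974² / 27555 = 68.8569.

68.857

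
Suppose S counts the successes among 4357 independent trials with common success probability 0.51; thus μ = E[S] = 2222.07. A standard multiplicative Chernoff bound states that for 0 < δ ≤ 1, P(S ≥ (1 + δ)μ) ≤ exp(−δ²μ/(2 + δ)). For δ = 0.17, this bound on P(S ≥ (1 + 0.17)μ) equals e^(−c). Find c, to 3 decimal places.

29.593

c = δ²μ/(2 + δ) = 0.17²·2222.07/(2 + 0.17) = 29.5935.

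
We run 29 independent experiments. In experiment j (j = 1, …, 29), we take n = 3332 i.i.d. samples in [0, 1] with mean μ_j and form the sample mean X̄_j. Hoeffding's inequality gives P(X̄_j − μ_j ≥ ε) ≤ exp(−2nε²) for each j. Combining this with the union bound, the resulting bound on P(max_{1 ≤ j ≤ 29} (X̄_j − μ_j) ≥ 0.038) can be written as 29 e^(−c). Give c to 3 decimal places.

9.623

Union bound over the 29 events: P(max_{1 ≤ j ≤ 29} (X̄_j − μ_j) ≥ 0.038) ≤ 29·exp(−2nε²) = 29 exp(−2·3332·0.038²).
So c = 2·3332·0.038² = 9.6228.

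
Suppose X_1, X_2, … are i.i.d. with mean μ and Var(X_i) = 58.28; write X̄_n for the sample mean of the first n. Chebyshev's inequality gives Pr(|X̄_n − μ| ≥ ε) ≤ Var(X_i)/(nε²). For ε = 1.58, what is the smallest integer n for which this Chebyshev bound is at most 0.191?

123

Require 58.28/(n·1.58²) ≤ 0.191, i.e. n ≥ 58.28/(0.191·1.58²) = 122.228.
The smallest integer n is 123.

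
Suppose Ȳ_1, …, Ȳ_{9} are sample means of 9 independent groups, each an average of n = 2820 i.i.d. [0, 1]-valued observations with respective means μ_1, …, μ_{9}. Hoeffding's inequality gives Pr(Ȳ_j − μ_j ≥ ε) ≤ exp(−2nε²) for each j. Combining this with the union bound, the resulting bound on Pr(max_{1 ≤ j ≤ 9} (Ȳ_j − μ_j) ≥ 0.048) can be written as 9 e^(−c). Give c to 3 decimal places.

12.995

Union bound over the 9 events: Pr(max_{1 ≤ j ≤ 9} (Ȳ_j − μ_j) ≥ 0.048) ≤ 9·exp(−2nε²) = 9 exp(−2·2820·0.048²).
So c = 2·2820·0.048² = 12.9946.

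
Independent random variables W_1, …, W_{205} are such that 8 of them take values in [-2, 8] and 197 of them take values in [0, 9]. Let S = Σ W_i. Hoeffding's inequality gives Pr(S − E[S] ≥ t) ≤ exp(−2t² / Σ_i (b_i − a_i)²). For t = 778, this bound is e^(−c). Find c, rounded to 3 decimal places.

Σ(b_i − a_i)² = 8·10² + 197·9² = 16757.
c = 2t² / 16757 = 2·778² / 16757 = 72.2425.

72.243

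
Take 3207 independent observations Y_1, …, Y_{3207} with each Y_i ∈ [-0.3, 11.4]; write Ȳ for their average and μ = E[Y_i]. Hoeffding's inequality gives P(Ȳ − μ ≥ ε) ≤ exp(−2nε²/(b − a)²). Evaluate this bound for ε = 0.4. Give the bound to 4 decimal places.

Exponent: 2nε²/(b − a)² = 2·3207·0.4² / 11.7² = 7.49682.
Bound = exp(−7.49682) = 0.00055.

0.0006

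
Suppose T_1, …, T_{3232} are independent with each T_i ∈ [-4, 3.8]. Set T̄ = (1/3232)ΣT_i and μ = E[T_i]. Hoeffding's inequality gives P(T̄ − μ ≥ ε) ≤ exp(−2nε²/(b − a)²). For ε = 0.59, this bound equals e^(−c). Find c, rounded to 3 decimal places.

36.984

c = 2nε²/(b − a)² = 2·3232·0.59² / 7.8² = 36.9842.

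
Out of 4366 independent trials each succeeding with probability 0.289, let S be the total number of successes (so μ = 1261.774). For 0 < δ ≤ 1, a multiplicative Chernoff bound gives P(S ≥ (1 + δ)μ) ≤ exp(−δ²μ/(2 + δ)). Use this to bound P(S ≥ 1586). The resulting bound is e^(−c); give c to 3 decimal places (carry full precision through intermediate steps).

Write 1586 = (1 + δ)μ, so δ = 1586/1261.774 − 1 = 0.2569604…
Then the exponent is δ²μ/(2 + δ) = (1586 − μ)² / (μ·(2 + δ)) = 36.913919.

36.914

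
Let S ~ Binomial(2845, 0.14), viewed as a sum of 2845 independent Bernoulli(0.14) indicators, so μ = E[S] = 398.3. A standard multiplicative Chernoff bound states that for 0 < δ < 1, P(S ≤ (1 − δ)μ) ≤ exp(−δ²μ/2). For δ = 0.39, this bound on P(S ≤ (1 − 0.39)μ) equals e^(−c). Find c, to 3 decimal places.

30.291

c = δ²μ/2 = 0.39²·398.3/2 = 30.2907.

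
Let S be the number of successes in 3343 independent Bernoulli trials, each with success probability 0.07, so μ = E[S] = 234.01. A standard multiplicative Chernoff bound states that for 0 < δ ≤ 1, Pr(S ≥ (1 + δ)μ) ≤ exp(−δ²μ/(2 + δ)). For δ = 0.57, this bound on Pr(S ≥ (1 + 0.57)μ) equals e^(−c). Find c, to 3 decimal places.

29.584

c = δ²μ/(2 + δ) = 0.57²·234.01/(2 + 0.57) = 29.5836.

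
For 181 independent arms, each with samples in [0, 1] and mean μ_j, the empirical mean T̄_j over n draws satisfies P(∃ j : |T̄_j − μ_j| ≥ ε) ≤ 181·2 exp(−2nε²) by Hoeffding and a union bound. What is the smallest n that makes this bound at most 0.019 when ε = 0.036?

3803

Need 2·181·exp(−2nε²) ≤ 0.019, i.e. exp(−2nε²) ≤ 0.019/362.
So 2nε² ≥ ln(362/0.019) = 9.854961.
Hence n ≥ 9.854961/(2·0.036²) = 3802.068.
The smallest integer n is 3803.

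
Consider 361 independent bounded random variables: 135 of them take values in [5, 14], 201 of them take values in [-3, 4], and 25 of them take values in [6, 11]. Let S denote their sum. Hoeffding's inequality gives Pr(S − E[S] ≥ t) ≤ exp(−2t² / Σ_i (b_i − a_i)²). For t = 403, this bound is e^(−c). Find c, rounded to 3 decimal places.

15.172

Σ(b_i − a_i)² = 135·9² + 201·7² + 25·5² = 21409.
c = 2t² / 21409 = 2·403² / 21409 = 15.1720.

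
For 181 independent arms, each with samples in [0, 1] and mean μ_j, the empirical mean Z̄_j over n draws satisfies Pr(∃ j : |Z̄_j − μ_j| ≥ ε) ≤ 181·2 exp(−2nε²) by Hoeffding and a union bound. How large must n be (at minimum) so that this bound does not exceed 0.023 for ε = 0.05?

Need 2·181·exp(−2nε²) ≤ 0.023, i.e. exp(−2nε²) ≤ 0.023/362.
So 2nε² ≥ ln(362/0.023) = 9.663905.
Hence n ≥ 9.663905/(2·0.05²) = 1932.781.
The smallest integer n is 1933.

1933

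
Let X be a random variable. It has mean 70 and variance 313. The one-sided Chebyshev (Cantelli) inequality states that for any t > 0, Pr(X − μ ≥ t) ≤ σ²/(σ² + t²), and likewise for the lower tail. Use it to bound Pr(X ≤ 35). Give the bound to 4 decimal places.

Here σ² = 313 and t = 35, so σ² + t² = 1538.
Cantelli's bound: 313/1538 = 0.2035.

0.2035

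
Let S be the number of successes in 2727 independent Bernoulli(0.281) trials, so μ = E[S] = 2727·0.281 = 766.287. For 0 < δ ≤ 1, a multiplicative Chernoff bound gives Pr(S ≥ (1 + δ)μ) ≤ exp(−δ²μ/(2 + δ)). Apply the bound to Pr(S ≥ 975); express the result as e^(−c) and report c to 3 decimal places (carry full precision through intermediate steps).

Write 975 = (1 + δ)μ, so δ = 975/766.287 − 1 = 0.2723692…
Then the exponent is δ²μ/(2 + δ) = (975 − μ)² / (μ·(2 + δ)) = 25.016621.

25.017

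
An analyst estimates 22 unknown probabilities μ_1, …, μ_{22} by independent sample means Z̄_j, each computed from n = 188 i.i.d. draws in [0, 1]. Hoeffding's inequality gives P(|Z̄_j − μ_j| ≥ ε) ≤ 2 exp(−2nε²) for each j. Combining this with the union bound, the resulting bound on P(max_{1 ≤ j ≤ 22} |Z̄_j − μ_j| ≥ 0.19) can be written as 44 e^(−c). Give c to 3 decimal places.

13.574

Union bound over the 22 events: P(max_{1 ≤ j ≤ 22} |Z̄_j − μ_j| ≥ 0.19) ≤ 22·2·exp(−2nε²) = 44 exp(−2·188·0.19²).
So c = 2·188·0.19² = 13.5736.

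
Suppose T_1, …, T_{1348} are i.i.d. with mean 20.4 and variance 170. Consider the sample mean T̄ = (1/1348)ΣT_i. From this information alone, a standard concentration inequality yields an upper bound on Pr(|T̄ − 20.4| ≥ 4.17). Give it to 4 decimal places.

With mean and variance of each term known, Chebyshev's inequality bounds the deviation of the sum (or sample mean).
Var(T̄) = Var(T_i)/n = 170/1348 = 0.12611.
Chebyshev: Pr(|T̄ − 20.4| ≥ 4.17) ≤ Var(T̄)/(4.17)² = 170/(1348·4.17²) = 0.0073.

0.0073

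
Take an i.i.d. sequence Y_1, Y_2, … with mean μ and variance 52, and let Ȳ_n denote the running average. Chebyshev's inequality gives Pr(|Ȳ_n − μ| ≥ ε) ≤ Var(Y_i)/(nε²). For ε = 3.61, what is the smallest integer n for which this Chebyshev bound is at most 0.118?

34

Require 52/(n·3.61²) ≤ 0.118, i.e. n ≥ 52/(0.118·3.61²) = 33.815.
The smallest integer n is 34.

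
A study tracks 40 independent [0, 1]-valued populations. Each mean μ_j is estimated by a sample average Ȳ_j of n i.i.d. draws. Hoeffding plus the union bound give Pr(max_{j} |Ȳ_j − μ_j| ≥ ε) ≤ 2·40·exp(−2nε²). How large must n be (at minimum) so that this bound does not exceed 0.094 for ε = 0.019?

Need 2·40·exp(−2nε²) ≤ 0.094, i.e. exp(−2nε²) ≤ 0.094/80.
So 2nε² ≥ ln(80/0.094) = 6.746487.
Hence n ≥ 6.746487/(2·0.019²) = 9344.165.
The smallest integer n is 9345.

9345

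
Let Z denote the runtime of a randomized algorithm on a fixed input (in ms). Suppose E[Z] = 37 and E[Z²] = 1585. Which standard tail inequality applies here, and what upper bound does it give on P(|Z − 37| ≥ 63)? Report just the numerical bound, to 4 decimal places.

0.0544

The first two moments determine the variance, so Chebyshev's inequality is the sharpest standard bound available.
Var(Z) = E[Z²] − (E[Z])² = 1585 − 1369 = 216.
Chebyshev's inequality: P(|Z − μ| ≥ t) ≤ Var(Z)/t² = 216/3969 = 0.0544.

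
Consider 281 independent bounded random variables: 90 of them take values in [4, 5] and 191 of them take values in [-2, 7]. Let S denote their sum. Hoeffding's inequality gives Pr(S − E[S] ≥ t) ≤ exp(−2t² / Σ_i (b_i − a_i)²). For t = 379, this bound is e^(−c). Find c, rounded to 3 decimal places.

Σ(b_i − a_i)² = 90·1² + 191·9² = 15561.
c = 2t² / 15561 = 2·379² / 15561 = 18.4617.

18.462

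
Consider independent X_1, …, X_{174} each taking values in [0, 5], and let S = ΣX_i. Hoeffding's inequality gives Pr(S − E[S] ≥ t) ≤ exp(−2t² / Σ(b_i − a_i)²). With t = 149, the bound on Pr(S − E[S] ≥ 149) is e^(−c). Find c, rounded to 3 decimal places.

Σ(b_i − a_i)² = 174·(5)² = 4350.
c = 2t²/4350 = 2·149²/4350 = 10.2074.

10.207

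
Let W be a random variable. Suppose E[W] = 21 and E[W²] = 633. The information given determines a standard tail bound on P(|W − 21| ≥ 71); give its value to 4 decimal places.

0.0381

The first two moments determine the variance, so Chebyshev's inequality is the sharpest standard bound available.
Var(W) = E[W²] − (E[W])² = 633 − 441 = 192.
Chebyshev's inequality: P(|W − μ| ≥ t) ≤ Var(W)/t² = 192/5041 = 0.0381.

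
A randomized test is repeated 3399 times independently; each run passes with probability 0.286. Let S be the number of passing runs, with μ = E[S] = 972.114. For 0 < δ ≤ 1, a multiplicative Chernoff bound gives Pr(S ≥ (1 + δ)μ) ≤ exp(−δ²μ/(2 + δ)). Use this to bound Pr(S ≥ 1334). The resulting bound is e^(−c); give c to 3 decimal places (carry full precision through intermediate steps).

56.789

Write 1334 = (1 + δ)μ, so δ = 1334/972.114 − 1 = 0.372267…
Then the exponent is δ²μ/(2 + δ) = (1334 − μ)² / (μ·(2 + δ)) = 56.788813.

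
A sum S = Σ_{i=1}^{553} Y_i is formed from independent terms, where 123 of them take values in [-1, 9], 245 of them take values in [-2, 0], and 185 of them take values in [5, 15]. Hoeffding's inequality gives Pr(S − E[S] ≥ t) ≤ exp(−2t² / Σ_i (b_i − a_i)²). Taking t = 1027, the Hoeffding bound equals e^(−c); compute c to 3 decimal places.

66.377

Σ(b_i − a_i)² = 123·10² + 245·2² + 185·10² = 31780.
c = 2t² / 31780 = 2·1027² / 31780 = 66.3769.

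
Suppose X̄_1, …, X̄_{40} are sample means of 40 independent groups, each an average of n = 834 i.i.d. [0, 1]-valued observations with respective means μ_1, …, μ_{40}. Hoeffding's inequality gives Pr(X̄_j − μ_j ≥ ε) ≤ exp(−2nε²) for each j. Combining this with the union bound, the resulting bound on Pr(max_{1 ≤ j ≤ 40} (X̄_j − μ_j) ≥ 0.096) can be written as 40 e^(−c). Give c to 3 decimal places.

Union bound over the 40 events: Pr(max_{1 ≤ j ≤ 40} (X̄_j − μ_j) ≥ 0.096) ≤ 40·exp(−2nε²) = 40 exp(−2·834·0.096²).
So c = 2·834·0.096² = 15.3723.

15.372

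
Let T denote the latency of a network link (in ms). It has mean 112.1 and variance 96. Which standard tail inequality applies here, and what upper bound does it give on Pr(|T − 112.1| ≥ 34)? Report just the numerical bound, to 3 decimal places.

0.083

Mean and variance are known, so Chebyshev's inequality applies.
Chebyshev: Pr(|T − μ| ≥ t) ≤ Var(T)/t².
Bound = 96 / 1156 = 0.0830.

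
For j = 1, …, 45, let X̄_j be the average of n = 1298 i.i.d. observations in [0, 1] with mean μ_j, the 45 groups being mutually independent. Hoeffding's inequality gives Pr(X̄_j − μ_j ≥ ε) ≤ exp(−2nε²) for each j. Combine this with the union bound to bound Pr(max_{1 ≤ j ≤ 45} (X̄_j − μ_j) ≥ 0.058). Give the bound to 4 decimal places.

Per-experiment Hoeffding bound: exp(−2·1298·0.058²) = exp(−8.73294) = 0.00016119.
Union bound over 45 events: 45·0.00016119 = 0.00725.

0.0073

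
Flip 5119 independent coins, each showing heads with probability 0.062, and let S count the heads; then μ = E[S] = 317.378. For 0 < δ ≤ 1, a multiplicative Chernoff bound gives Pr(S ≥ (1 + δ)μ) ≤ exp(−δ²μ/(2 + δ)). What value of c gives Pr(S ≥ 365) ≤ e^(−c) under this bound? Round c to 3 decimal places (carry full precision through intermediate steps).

3.323

Write 365 = (1 + δ)μ, so δ = 365/317.378 − 1 = 0.1500482…
Then the exponent is δ²μ/(2 + δ) = (365 − μ)² / (μ·(2 + δ)) = 3.323458.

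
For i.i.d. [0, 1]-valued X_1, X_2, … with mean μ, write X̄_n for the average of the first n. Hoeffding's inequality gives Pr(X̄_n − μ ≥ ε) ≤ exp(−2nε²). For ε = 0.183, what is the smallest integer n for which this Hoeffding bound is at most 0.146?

29

Require exp(−2nε²) ≤ 0.146, i.e. 2nε² ≥ ln(1/0.146) = 1.924149.
So n ≥ 1.924149 / (2·0.183²) = 28.728.
The smallest integer n is 29.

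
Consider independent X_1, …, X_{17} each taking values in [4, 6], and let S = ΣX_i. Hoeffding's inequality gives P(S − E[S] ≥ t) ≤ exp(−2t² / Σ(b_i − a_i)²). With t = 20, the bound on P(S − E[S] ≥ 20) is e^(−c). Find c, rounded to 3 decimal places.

11.765

Σ(b_i − a_i)² = 17·(2)² = 68.
c = 2t²/68 = 2·20²/68 = 11.7647.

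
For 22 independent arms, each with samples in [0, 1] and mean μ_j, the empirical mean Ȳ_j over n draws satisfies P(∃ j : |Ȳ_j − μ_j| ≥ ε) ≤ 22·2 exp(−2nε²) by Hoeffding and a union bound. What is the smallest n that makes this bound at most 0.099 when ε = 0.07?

Need 2·22·exp(−2nε²) ≤ 0.099, i.e. exp(−2nε²) ≤ 0.099/44.
So 2nε² ≥ ln(44/0.099) = 6.096825.
Hence n ≥ 6.096825/(2·0.07²) = 622.125.
The smallest integer n is 623.

623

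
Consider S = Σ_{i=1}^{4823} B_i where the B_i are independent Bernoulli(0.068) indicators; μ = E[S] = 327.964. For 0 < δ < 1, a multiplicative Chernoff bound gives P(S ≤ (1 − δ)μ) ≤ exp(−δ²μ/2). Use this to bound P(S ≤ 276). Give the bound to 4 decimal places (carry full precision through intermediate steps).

Write 276 = (1 − δ)μ, so δ = 1 − 276/327.964 = 0.1584442…
Then the exponent is δ²μ/2 = (μ − 276)²/(2μ) = 4.116698.
Bound = exp(−4.116698) = 0.01630.

0.0163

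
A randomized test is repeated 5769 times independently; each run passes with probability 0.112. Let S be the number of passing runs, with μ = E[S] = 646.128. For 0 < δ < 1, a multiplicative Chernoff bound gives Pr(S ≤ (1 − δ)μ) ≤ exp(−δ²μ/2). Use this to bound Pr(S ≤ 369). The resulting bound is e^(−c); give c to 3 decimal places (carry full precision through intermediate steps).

59.431

Write 369 = (1 − δ)μ, so δ = 1 − 369/646.128 = 0.4289057…
Then the exponent is δ²μ/2 = (μ − 369)²/(2μ) = 59.430893.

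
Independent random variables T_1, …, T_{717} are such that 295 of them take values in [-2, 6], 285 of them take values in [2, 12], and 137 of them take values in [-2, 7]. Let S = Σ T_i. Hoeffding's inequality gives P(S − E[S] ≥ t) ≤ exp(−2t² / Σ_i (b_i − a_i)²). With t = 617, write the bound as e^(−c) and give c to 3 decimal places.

13.020

Σ(b_i − a_i)² = 295·8² + 285·10² + 137·9² = 58477.
c = 2t² / 58477 = 2·617² / 58477 = 13.0201.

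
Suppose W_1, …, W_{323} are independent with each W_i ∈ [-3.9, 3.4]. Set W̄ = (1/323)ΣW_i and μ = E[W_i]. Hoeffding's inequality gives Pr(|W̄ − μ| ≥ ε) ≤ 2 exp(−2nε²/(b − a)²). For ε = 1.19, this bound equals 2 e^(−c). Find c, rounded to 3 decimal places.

c = 2nε²/(b − a)² = 2·323·1.19² / 7.3² = 17.1665.

17.166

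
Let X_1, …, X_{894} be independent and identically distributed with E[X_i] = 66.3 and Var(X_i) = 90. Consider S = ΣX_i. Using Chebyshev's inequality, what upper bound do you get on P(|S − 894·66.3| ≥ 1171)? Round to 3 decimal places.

0.059

Var(S) = n·Var(X_i) = 894·90 = 80460.
Chebyshev: P(|S − 894·66.3| ≥ 1171) ≤ Var(S)/1171² = 80460/1371241 = 0.0587.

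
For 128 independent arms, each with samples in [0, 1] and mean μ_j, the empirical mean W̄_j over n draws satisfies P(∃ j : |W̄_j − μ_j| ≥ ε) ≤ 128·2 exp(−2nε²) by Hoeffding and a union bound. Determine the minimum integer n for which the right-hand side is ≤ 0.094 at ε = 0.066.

908

Need 2·128·exp(−2nε²) ≤ 0.094, i.e. exp(−2nε²) ≤ 0.094/256.
So 2nε² ≥ ln(256/0.094) = 7.909638.
Hence n ≥ 7.909638/(2·0.066²) = 907.902.
The smallest integer n is 908.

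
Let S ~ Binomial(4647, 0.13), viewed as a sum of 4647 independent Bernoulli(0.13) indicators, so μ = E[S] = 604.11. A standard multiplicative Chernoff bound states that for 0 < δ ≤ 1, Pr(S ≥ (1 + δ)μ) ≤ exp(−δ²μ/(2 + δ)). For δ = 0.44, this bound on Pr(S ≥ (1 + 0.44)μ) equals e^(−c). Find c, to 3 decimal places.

c = δ²μ/(2 + δ) = 0.44²·604.11/(2 + 0.44) = 47.9327.

47.933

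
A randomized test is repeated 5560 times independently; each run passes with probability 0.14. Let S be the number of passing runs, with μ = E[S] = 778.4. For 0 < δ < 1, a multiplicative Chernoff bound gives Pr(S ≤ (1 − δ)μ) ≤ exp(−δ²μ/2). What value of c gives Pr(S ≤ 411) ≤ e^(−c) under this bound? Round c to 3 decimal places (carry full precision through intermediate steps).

86.705

Write 411 = (1 − δ)μ, so δ = 1 − 411/778.4 = 0.4719938…
Then the exponent is δ²μ/2 = (μ − 411)²/(2μ) = 86.705267.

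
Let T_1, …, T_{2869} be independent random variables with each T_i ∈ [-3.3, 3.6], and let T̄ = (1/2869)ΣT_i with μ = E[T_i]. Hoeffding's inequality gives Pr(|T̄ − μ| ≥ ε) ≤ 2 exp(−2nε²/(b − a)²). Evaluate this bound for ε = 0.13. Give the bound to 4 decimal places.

Exponent: 2nε²/(b − a)² = 2·2869·0.13² / 6.9² = 2.03680.
Bound = 2·exp(−2.03680) = 0.26089.

0.2609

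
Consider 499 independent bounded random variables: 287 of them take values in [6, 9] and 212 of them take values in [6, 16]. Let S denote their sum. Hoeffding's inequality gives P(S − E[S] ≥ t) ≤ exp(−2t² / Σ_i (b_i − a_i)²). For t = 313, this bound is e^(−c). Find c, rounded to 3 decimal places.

Σ(b_i − a_i)² = 287·3² + 212·10² = 23783.
c = 2t² / 23783 = 2·313² / 23783 = 8.2386.

8.239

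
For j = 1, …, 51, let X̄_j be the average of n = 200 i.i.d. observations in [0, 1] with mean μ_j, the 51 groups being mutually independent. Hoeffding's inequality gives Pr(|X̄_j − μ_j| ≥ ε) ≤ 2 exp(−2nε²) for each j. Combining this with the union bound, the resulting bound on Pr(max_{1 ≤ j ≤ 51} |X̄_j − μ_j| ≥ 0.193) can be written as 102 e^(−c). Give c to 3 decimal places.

Union bound over the 51 events: Pr(max_{1 ≤ j ≤ 51} |X̄_j − μ_j| ≥ 0.193) ≤ 51·2·exp(−2nε²) = 102 exp(−2·200·0.193²).
So c = 2·200·0.193² = 14.8996.

14.900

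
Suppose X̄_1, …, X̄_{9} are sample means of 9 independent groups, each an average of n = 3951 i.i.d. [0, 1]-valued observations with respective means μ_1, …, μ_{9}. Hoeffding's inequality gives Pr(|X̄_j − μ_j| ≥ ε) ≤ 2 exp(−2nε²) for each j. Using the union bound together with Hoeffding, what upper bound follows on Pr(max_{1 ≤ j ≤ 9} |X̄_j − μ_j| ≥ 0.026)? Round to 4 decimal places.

0.0862

Per-experiment Hoeffding bound: 2·exp(−2·3951·0.026²) = 2·exp(−5.34175) = 0.009575.
Union bound over 9 events: 9·0.009575 = 0.08617.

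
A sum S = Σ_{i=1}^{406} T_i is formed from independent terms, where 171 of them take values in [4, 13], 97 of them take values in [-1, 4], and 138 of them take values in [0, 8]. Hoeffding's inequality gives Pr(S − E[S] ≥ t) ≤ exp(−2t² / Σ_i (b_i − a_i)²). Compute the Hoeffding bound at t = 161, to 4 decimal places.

0.1268

Σ(b_i − a_i)² = 171·9² + 97·5² + 138·8² = 25108.
Exponent = 2·161² / 25108 = 2.06476.
Bound = exp(−2.06476) = 0.12685.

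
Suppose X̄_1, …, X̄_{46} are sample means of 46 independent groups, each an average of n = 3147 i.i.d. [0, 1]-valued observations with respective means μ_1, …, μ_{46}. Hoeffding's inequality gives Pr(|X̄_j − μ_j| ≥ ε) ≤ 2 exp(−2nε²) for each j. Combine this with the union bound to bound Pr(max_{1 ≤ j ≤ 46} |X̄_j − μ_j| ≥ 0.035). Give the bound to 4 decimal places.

0.0412

Per-experiment Hoeffding bound: 2·exp(−2·3147·0.035²) = 2·exp(−7.71015) = 0.00089651.
Union bound over 46 events: 46·0.00089651 = 0.04124.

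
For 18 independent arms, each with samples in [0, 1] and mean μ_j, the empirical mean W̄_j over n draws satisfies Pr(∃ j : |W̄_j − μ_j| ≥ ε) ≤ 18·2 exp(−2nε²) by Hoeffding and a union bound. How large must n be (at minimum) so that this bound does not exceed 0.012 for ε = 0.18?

Need 2·18·exp(−2nε²) ≤ 0.012, i.e. exp(−2nε²) ≤ 0.012/36.
So 2nε² ≥ ln(36/0.012) = 8.006368.
Hence n ≥ 8.006368/(2·0.18²) = 123.555.
The smallest integer n is 124.

124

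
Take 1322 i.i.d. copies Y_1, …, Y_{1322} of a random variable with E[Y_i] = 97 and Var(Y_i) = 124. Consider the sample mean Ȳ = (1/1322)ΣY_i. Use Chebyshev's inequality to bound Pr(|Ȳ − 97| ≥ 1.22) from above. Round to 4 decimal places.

Var(Ȳ) = Var(Y_i)/n = 124/1322 = 0.093797.
Chebyshev: Pr(|Ȳ − 97| ≥ 1.22) ≤ Var(Ȳ)/(1.22)² = 124/(1322·1.22²) = 0.0630.

0.0630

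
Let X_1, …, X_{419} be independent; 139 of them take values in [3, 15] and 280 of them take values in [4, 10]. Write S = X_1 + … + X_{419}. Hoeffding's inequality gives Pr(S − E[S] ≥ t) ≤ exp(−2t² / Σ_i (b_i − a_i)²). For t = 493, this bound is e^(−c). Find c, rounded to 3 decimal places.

Σ(b_i − a_i)² = 139·12² + 280·6² = 30096.
c = 2t² / 30096 = 2·493² / 30096 = 16.1516.

16.152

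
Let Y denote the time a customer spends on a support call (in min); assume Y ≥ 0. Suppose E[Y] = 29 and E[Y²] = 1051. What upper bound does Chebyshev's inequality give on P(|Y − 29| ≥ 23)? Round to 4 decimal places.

0.3970

Var(Y) = E[Y²] − (E[Y])² = 1051 − 841 = 210.
Chebyshev's inequality: P(|Y − μ| ≥ t) ≤ Var(Y)/t² = 210/529 = 0.3970.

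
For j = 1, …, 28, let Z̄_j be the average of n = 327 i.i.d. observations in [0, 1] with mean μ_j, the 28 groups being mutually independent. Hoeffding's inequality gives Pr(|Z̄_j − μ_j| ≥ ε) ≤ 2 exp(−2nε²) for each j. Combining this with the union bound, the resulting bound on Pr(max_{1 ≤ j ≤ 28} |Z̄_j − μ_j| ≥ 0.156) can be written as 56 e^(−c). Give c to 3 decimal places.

15.916

Union bound over the 28 events: Pr(max_{1 ≤ j ≤ 28} |Z̄_j − μ_j| ≥ 0.156) ≤ 28·2·exp(−2nε²) = 56 exp(−2·327·0.156²).
So c = 2·327·0.156² = 15.9157.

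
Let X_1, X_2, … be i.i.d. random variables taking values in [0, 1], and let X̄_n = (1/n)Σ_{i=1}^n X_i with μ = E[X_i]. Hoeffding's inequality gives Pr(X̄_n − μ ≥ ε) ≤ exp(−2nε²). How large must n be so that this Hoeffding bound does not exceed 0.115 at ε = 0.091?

Require exp(−2nε²) ≤ 0.115, i.e. 2nε² ≥ ln(1/0.115) = 2.162823.
So n ≥ 2.162823 / (2·0.091²) = 130.589.
The smallest integer n is 131.

131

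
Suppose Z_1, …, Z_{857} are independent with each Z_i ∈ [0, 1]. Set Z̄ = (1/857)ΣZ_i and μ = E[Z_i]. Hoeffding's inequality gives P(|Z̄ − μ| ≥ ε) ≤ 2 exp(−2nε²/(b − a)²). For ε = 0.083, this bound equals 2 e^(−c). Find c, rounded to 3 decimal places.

c = 2nε²/(b − a)² = 2·857·0.083² / 1² = 11.8077.

11.808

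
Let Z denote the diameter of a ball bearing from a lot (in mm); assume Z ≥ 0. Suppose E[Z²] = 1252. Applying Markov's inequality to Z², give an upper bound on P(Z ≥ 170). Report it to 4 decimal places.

Since Z ≥ 0, the event {Z ≥ 170} is the same as {Z² ≥ 28900}.
Markov's inequality applied to Z² gives P(Z² ≥ 28900) ≤ E[Z²]/28900 = 1252/28900 = 0.0433.

0.0433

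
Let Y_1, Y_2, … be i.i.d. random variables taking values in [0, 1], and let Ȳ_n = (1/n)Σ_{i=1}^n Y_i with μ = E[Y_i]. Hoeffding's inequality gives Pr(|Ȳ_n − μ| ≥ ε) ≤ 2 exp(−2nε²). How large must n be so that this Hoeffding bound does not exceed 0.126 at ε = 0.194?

Require 2·exp(−2nε²) ≤ 0.126, i.e. 2nε² ≥ ln(2/0.126) = 2.764621.
So n ≥ 2.764621 / (2·0.194²) = 36.728.
The smallest integer n is 37.

37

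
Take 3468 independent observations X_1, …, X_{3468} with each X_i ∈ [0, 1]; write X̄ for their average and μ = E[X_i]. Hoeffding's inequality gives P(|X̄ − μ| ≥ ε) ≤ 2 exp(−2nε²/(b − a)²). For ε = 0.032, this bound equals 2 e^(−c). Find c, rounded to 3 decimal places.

c = 2nε²/(b − a)² = 2·3468·0.032² / 1² = 7.1025.

7.102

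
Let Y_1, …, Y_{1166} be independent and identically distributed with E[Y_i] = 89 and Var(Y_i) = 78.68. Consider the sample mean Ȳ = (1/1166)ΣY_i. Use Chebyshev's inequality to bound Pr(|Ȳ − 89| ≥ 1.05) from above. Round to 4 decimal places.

0.0612

Var(Ȳ) = Var(Y_i)/n = 78.68/1166 = 0.067479.
Chebyshev: Pr(|Ȳ − 89| ≥ 1.05) ≤ Var(Ȳ)/(1.05)² = 78.68/(1166·1.05²) = 0.0612.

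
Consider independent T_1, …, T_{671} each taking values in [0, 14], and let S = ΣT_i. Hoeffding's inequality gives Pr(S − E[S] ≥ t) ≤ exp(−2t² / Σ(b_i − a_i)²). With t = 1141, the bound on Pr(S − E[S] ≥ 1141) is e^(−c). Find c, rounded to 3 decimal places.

19.798

Σ(b_i − a_i)² = 671·(14)² = 131516.
c = 2t²/131516 = 2·1141²/131516 = 19.7981.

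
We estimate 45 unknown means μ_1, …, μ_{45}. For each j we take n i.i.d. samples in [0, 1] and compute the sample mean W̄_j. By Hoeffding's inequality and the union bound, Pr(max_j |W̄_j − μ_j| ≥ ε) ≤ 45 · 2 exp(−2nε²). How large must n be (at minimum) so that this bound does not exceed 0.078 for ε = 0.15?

Need 2·45·exp(−2nε²) ≤ 0.078, i.e. exp(−2nε²) ≤ 0.078/90.
So 2nε² ≥ ln(90/0.078) = 7.050856.
Hence n ≥ 7.050856/(2·0.15²) = 156.686.
The smallest integer n is 157.

157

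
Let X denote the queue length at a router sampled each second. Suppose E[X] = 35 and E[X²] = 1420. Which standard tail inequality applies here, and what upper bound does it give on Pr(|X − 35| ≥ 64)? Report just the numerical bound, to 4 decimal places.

0.0476

The first two moments determine the variance, so Chebyshev's inequality is the sharpest standard bound available.
Var(X) = E[X²] − (E[X])² = 1420 − 1225 = 195.
Chebyshev's inequality: Pr(|X − μ| ≥ t) ≤ Var(X)/t² = 195/4096 = 0.0476.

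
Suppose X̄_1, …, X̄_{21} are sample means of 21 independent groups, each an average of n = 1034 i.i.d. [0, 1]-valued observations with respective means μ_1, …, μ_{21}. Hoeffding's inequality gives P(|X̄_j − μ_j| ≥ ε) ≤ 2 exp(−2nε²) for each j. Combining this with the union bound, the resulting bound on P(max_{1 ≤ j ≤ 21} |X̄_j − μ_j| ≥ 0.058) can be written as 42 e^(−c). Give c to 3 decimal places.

6.957

Union bound over the 21 events: P(max_{1 ≤ j ≤ 21} |X̄_j − μ_j| ≥ 0.058) ≤ 21·2·exp(−2nε²) = 42 exp(−2·1034·0.058²).
So c = 2·1034·0.058² = 6.9568.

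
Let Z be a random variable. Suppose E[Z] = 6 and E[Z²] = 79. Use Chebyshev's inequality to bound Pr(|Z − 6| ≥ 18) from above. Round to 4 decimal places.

0.1327

Var(Z) = E[Z²] − (E[Z])² = 79 − 36 = 43.
Chebyshev's inequality: Pr(|Z − μ| ≥ t) ≤ Var(Z)/t² = 43/324 = 0.1327.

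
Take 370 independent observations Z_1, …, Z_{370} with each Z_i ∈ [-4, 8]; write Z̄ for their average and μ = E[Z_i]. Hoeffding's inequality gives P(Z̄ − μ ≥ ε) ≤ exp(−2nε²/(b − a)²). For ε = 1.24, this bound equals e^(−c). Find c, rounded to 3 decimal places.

7.902

c = 2nε²/(b − a)² = 2·370·1.24² / 12² = 7.9016.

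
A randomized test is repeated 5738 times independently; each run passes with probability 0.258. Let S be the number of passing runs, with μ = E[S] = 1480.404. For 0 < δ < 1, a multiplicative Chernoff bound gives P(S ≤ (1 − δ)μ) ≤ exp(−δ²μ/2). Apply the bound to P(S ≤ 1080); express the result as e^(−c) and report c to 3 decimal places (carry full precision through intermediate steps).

54.149

Write 1080 = (1 − δ)μ, so δ = 1 − 1080/1480.404 = 0.2704694…
Then the exponent is δ²μ/2 = (μ − 1080)²/(2μ) = 54.148517.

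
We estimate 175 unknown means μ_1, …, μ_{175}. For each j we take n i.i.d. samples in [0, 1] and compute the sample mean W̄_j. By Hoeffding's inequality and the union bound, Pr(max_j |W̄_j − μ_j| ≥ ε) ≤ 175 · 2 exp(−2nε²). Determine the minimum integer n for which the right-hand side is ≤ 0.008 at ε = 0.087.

706

Need 2·175·exp(−2nε²) ≤ 0.008, i.e. exp(−2nε²) ≤ 0.008/350.
So 2nε² ≥ ln(350/0.008) = 10.686247.
Hence n ≥ 10.686247/(2·0.087²) = 705.922.
The smallest integer n is 706.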